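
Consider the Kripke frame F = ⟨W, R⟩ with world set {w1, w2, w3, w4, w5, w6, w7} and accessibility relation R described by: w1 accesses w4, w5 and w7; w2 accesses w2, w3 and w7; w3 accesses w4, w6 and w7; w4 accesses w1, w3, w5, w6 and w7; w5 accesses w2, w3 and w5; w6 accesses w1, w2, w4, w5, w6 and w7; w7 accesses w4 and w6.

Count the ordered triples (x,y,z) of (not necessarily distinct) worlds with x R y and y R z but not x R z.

Enumerating: (w1,w4,w1), (w1,w4,w3), (w1,w4,w6), (w1,w5,w2), (w1,w5,w3), (w1,w7,w6), (w2,w3,w4), (w2,w3,w6), (w2,w7,w4), (w2,w7,w6), (w3,w4,w1), (w3,w4,w3), … and 25 more.
Total: 37.

37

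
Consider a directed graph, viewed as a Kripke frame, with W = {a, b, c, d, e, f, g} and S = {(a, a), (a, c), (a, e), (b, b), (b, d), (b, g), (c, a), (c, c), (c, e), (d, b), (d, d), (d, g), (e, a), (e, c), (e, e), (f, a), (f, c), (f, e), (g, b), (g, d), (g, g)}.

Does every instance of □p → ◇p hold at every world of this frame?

Yes

By correspondence theory, D is valid on a frame iff S is serial.
Serial: yes — every world has a successor (e.g. a S a).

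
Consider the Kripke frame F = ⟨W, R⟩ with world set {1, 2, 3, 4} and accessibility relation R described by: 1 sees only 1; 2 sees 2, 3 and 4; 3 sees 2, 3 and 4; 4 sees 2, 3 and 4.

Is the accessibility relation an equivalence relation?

Yes

Reflexive: yes — every world is R-related to itself.
Symmetric: yes — every pair in R has its reverse in R.
Transitive: yes — every two-step R-path is closed by a direct edge.
So R is an equivalence relation.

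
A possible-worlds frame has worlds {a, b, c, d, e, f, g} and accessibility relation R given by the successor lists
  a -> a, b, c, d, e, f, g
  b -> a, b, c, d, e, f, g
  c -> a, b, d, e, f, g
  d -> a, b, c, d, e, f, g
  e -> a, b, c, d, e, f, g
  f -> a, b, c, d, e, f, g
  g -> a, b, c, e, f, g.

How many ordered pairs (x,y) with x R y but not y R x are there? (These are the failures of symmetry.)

Enumerating: (d,g).

1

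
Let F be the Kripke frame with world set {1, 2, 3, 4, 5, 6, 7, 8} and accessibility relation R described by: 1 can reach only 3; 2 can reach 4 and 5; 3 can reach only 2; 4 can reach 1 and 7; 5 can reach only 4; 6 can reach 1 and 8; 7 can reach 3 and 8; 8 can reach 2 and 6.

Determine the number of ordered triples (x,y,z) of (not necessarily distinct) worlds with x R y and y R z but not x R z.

20

Enumerating: (1,3,2), (2,4,1), (2,4,7), (3,2,4), (3,2,5), (4,1,3), (4,7,3), (4,7,8), (5,4,1), (5,4,7), (6,1,3), (6,8,2), … and 8 more.
Total: 20.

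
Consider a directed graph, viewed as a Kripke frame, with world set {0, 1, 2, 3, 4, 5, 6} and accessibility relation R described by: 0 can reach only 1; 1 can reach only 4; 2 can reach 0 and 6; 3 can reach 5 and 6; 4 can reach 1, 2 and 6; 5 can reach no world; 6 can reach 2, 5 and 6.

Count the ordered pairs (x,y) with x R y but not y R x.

7

Enumerating: (0,1), (2,0), (3,5), (3,6), (4,2), (4,6), (6,5).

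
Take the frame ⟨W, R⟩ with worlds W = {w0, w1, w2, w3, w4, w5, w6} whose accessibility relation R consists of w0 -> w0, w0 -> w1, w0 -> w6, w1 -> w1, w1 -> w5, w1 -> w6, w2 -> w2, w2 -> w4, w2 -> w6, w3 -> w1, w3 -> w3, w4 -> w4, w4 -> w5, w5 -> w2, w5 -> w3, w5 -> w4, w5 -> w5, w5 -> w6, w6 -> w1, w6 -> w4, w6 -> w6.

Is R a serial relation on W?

Yes

Serial: yes — every world has a successor (e.g. w0 R w0).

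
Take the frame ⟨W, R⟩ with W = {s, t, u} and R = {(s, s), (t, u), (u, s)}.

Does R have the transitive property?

No

Transitive: no — t R u and u R s, but not t R s.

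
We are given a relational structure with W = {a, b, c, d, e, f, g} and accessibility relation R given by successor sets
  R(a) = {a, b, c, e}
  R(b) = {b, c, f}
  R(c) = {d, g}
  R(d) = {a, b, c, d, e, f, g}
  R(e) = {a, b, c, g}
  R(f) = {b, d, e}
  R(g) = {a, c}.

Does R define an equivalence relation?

No

Reflexive: no — c is not related to itself.
Symmetric: no — a R b but not b R a.
Transitive: no — a R b and b R f, but not a R f.
So R is not an equivalence relation.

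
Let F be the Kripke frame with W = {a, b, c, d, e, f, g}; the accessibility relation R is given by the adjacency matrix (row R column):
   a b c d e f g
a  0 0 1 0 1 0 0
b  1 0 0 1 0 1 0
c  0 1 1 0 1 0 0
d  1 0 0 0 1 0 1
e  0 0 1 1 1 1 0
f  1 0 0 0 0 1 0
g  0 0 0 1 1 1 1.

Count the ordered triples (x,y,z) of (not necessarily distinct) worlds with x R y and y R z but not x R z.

27

Enumerating: (a,c,b), (a,e,d), (a,e,f), (b,a,c), (b,a,e), (b,d,e), (b,d,g), (c,b,a), (c,b,d), (c,b,f), (c,e,d), (c,e,f), … and 15 more.
Total: 27.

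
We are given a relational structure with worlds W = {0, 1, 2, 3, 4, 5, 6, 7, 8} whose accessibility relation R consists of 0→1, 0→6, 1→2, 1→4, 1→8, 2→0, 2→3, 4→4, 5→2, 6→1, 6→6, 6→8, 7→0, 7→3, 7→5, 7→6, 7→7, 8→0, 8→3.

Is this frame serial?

No

Serial: no — 3 has no R-successor.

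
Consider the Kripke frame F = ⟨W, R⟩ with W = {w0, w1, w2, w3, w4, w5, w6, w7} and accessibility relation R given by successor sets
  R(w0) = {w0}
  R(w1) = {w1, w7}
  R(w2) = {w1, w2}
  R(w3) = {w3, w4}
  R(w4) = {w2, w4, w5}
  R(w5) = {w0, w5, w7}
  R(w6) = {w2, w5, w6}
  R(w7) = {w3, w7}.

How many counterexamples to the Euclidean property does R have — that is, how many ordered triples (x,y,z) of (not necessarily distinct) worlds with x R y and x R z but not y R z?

16

Enumerating: (w1,w7,w1), (w2,w1,w2), (w3,w4,w3), (w4,w2,w4), (w4,w2,w5), (w4,w5,w2), (w4,w5,w4), (w5,w0,w5), (w5,w0,w7), (w5,w7,w0), (w5,w7,w5), (w6,w2,w5), (w6,w2,w6), (w6,w5,w2), (w6,w5,w6), (w7,w3,w7).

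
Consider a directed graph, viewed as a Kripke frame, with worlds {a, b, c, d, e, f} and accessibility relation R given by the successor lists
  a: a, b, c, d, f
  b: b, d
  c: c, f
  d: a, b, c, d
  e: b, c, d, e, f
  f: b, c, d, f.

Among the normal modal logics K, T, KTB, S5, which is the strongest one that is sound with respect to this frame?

Reflexive (axiom T): yes — every world is R-related to itself.
Symmetric (axiom B): no — a R b but not b R a.
Euclidean (axiom 5): no — a R b and a R c, but not b R c.
So F validates K, T; KTB would additionally require R to be symmetric. The strongest is T.

T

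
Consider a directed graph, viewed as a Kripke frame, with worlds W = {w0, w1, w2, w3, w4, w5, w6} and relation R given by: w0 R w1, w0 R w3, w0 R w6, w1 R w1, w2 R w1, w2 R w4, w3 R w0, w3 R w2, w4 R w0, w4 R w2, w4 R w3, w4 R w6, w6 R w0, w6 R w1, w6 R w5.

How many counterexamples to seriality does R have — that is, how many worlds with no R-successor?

Enumerating: w5.

1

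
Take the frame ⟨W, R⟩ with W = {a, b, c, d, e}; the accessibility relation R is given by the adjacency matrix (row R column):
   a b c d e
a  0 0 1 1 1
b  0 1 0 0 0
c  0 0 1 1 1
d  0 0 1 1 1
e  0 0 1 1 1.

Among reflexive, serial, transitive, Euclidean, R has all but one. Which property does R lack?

Reflexive: no — a is not related to itself.
Serial: yes — every world has a successor (e.g. a R c).
Transitive: yes — every two-step R-path is closed by a direct edge.
Euclidean: yes — any two successors of a common world are R-related.
Only reflexive fails.

reflexive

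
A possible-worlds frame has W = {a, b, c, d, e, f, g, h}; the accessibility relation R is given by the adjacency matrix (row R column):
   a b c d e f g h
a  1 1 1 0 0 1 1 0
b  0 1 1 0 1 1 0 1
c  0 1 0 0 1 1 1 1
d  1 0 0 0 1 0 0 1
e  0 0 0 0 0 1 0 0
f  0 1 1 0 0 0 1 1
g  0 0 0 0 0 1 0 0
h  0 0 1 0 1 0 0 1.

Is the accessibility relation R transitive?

Transitive: no — a R b and b R e, but not a R e.

No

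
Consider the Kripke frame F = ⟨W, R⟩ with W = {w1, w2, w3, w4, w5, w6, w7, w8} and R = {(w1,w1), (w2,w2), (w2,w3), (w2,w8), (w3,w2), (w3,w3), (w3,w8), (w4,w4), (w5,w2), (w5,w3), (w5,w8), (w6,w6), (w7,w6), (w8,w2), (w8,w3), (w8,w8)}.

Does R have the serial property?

Serial: yes — every world has a successor (e.g. w1 R w1).

Yes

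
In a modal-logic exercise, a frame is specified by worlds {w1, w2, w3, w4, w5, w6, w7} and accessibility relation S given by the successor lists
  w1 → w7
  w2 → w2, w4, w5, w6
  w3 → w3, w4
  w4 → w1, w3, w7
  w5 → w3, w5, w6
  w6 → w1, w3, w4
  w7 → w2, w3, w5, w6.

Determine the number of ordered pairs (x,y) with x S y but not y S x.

Enumerating: (w1,w7), (w2,w4), (w2,w5), (w2,w6), (w4,w1), (w4,w7), (w5,w3), (w5,w6), (w6,w1), (w6,w3), (w6,w4), (w7,w2), (w7,w3), (w7,w5), (w7,w6).

15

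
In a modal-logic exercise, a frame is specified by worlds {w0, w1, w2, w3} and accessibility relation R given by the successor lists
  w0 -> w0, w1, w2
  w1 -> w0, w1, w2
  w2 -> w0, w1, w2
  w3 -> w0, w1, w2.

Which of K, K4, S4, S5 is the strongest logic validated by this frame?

K4

Transitive (axiom 4): yes — every two-step R-path is closed by a direct edge.
Reflexive (axiom T): no — w3 is not related to itself.
Euclidean (axiom 5): yes — any two successors of a common world are R-related.
So F validates K, K4; S4 would additionally require R to be reflexive. The strongest is K4.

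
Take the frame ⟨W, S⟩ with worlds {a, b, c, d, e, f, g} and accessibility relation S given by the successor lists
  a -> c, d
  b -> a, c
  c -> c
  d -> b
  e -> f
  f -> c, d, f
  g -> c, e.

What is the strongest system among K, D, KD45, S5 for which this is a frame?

Serial (axiom D): yes — every world has a successor (e.g. a S c).
Euclidean (axiom 5): no — a S c and a S d, but not c S d.
Transitive (axiom 4): no — a S d and d S b, but not a S b.
Reflexive (axiom T): no — a is not related to itself.
So F validates K, D; KD45 would additionally require S to be Euclidean and transitive. The strongest is D.

D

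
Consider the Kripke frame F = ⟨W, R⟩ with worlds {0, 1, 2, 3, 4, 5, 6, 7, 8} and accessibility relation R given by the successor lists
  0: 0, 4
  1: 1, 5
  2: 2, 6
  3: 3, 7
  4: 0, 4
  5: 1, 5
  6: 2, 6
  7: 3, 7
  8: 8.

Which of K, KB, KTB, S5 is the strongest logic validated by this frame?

Symmetric (axiom B): yes — every pair in R has its reverse in R.
Reflexive (axiom T): yes — every world is R-related to itself.
Euclidean (axiom 5): yes — any two successors of a common world are R-related.
So F validates K, KB, KTB, S5. The strongest is S5.

S5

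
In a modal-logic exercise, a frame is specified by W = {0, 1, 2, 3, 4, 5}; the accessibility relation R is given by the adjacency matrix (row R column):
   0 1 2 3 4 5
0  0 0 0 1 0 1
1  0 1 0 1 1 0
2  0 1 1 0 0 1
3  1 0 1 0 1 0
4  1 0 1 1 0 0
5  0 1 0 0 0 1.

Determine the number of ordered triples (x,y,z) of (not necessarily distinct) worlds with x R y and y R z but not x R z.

Enumerating: (0,3,0), (0,3,2), (0,3,4), (0,5,1), (1,3,0), (1,3,2), (1,4,0), (1,4,2), (2,1,3), (2,1,4), (3,0,3), (3,0,5), … and 9 more.
Total: 21.

21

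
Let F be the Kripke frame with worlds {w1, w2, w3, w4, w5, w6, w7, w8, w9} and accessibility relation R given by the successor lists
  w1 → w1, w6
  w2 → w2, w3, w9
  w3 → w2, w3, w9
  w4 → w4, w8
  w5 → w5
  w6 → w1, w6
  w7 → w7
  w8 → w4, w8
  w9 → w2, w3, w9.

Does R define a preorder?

Yes

Reflexive: yes — every world is R-related to itself.
Transitive: yes — every two-step R-path is closed by a direct edge.
So R is a preorder.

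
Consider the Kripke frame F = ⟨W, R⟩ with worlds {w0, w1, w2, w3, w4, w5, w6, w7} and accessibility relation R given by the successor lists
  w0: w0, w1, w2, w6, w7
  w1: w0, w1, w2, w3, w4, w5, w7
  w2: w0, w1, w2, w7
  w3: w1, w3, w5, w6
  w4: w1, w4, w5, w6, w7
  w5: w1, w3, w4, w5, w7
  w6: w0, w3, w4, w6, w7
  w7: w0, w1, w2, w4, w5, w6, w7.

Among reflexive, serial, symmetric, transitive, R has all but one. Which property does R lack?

transitive

Reflexive: yes — every world is R-related to itself.
Serial: yes — every world has a successor (e.g. w0 R w0).
Symmetric: yes — every pair in R has its reverse in R.
Transitive: no — w0 R w1 and w1 R w3, but not w0 R w3.
Only transitive fails.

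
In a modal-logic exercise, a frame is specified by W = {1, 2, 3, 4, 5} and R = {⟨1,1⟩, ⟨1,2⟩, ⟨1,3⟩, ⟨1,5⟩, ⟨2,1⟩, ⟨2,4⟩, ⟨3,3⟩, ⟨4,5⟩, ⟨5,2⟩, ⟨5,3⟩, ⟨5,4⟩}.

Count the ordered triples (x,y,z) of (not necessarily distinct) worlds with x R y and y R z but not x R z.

11

Enumerating: (1,2,4), (1,5,4), (2,1,2), (2,1,3), (2,1,5), (2,4,5), (4,5,2), (4,5,3), (4,5,4), (5,2,1), (5,4,5).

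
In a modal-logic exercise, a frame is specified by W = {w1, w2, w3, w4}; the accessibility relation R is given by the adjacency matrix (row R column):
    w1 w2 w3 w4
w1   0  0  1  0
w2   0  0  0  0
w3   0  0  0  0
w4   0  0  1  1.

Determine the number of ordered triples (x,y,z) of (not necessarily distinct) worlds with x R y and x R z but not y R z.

3

Enumerating: (w1,w3,w3), (w4,w3,w3), (w4,w3,w4).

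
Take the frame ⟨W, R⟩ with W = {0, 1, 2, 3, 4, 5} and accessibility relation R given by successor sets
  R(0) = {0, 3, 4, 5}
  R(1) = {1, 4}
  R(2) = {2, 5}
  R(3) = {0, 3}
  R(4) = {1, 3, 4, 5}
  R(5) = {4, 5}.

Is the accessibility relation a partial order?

Reflexive: yes — every world is R-related to itself.
Transitive: no — 0 R 4 and 4 R 1, but not 0 R 1.
Antisymmetric: no — 0 R 3 and 3 R 0 with 0 ≠ 3.
So R is not a partial order.

No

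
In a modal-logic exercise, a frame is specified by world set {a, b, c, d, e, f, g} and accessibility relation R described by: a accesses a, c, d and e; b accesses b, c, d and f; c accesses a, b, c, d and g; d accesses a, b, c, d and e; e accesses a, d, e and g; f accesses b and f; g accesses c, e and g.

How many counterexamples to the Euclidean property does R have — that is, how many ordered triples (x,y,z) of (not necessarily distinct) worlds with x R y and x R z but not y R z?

Enumerating: (a,c,e), (a,e,c), (b,c,f), (b,d,f), (b,f,c), (b,f,d), (c,a,b), (c,a,g), (c,b,a), (c,b,g), (c,d,g), (c,g,a), … and 14 more.
Total: 26.

26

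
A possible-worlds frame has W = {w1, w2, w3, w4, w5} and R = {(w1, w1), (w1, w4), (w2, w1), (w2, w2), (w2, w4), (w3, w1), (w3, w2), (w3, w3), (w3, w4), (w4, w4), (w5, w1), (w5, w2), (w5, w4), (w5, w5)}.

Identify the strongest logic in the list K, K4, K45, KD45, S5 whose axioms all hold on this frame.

K4

Transitive (axiom 4): yes — every two-step R-path is closed by a direct edge.
Euclidean (axiom 5): no — w2 R w4 and w2 R w1, but not w4 R w1.
Serial (axiom D): yes — every world has a successor (e.g. w1 R w1).
Reflexive (axiom T): yes — every world is R-related to itself.
So F validates K, K4; K45 would additionally require R to be Euclidean. The strongest is K4.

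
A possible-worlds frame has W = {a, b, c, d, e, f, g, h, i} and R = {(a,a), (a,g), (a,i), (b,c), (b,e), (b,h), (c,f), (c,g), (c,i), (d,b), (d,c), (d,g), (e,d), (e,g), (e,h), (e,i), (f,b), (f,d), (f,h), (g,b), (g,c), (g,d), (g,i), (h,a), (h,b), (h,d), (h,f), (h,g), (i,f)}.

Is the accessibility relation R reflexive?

No

Reflexive: no — b is not related to itself.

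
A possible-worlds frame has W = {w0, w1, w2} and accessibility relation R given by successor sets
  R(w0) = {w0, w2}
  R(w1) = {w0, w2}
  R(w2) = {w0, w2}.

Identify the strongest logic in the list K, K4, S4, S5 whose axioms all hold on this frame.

K4

Transitive (axiom 4): yes — every two-step R-path is closed by a direct edge.
Reflexive (axiom T): no — w1 is not related to itself.
Euclidean (axiom 5): yes — any two successors of a common world are R-related.
So F validates K, K4; S4 would additionally require R to be reflexive. The strongest is K4.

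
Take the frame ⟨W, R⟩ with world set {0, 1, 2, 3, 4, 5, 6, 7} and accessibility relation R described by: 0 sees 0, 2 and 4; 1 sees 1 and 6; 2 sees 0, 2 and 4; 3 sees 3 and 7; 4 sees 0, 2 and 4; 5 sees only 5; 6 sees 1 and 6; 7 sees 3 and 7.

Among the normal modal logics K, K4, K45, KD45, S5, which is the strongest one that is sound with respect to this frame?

Transitive (axiom 4): yes — every two-step R-path is closed by a direct edge.
Euclidean (axiom 5): yes — any two successors of a common world are R-related.
Serial (axiom D): yes — every world has a successor (e.g. 0 R 0).
Reflexive (axiom T): yes — every world is R-related to itself.
So F validates K, K4, K45, KD45, S5. The strongest is S5.

S5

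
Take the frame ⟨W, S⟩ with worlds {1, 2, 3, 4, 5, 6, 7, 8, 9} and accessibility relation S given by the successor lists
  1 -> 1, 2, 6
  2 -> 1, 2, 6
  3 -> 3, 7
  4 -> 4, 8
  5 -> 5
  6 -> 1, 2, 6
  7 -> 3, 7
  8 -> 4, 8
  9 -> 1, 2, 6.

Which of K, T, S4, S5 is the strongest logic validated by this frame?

K

Reflexive (axiom T): no — 9 is not related to itself.
Transitive (axiom 4): yes — every two-step S-path is closed by a direct edge.
Euclidean (axiom 5): yes — any two successors of a common world are S-related.
So F validates K; T would additionally require S to be reflexive. The strongest is K.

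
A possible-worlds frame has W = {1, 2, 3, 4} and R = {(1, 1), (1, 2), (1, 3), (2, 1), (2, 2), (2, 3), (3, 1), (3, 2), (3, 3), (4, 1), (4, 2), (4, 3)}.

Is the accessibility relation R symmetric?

No

Symmetric: no — 4 R 1 but not 1 R 4.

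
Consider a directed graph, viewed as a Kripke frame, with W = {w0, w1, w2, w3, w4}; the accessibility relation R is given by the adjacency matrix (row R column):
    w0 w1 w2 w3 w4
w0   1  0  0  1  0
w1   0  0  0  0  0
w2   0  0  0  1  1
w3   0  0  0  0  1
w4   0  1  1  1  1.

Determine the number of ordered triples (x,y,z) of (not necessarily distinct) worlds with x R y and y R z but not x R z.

6

Enumerating: (w0,w3,w4), (w2,w4,w1), (w2,w4,w2), (w3,w4,w1), (w3,w4,w2), (w3,w4,w3).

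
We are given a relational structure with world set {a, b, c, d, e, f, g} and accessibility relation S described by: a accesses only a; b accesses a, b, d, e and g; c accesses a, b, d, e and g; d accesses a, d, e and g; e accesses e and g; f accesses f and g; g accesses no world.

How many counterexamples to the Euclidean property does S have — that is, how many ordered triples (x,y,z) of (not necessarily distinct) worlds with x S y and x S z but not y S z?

39

Enumerating: (b,a,b), (b,a,d), (b,a,e), (b,a,g), (b,d,b), (b,e,a), (b,e,b), (b,e,d), (b,g,a), (b,g,b), (b,g,d), (b,g,e), … and 27 more.
Total: 39.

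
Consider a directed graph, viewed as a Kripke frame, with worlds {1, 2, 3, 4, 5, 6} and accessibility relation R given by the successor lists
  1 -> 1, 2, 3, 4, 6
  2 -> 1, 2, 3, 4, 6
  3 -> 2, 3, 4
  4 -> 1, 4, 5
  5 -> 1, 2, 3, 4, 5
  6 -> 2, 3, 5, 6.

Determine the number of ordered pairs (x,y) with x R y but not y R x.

Enumerating: (1,3), (1,6), (2,4), (3,4), (5,1), (5,2), (5,3), (6,3), (6,5).

9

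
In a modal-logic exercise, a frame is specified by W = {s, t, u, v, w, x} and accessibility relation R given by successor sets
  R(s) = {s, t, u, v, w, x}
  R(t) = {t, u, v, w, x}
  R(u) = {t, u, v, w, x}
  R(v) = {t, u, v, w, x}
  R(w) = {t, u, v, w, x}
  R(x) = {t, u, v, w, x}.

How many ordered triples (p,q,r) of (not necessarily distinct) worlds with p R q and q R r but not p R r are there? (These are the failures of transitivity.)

R is transitive; there are no such tuples.

0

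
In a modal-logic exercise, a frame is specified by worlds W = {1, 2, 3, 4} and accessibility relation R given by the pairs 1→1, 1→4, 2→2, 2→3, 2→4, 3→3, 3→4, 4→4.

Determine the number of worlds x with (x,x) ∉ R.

0

R is reflexive; there are no such worlds.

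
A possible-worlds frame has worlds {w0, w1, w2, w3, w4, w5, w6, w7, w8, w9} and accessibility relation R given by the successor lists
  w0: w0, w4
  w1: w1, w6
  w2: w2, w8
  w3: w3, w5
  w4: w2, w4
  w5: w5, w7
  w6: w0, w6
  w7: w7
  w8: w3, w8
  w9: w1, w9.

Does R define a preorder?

No

Reflexive: yes — every world is R-related to itself.
Transitive: no — w0 R w4 and w4 R w2, but not w0 R w2.
So R is not a preorder.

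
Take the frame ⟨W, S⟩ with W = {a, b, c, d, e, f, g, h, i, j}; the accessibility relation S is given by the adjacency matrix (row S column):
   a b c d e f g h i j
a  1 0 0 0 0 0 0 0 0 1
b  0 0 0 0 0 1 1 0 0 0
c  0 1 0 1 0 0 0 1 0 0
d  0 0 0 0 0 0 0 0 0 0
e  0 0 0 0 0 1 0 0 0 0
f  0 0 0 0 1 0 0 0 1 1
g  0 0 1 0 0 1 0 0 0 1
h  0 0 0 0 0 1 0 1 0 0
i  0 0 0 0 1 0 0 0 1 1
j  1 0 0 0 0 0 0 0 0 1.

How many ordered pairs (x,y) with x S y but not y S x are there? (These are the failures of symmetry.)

13

Enumerating: (b,f), (b,g), (c,b), (c,d), (c,h), (f,i), (f,j), (g,c), (g,f), (g,j), (h,f), (i,e), (i,j).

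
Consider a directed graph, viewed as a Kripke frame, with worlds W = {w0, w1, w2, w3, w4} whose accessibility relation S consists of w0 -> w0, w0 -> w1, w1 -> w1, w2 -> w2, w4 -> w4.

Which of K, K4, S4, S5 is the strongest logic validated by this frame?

K4

Transitive (axiom 4): yes — every two-step S-path is closed by a direct edge.
Reflexive (axiom T): no — w3 is not related to itself.
Euclidean (axiom 5): no — w0 S w1 and w0 S w0, but not w1 S w0.
So F validates K, K4; S4 would additionally require S to be reflexive. The strongest is K4.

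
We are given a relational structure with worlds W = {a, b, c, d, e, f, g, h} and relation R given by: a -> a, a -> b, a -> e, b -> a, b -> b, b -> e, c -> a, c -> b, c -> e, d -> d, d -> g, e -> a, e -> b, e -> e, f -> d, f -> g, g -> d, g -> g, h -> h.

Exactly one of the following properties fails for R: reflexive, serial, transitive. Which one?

reflexive

Reflexive: no — c is not related to itself.
Serial: yes — every world has a successor (e.g. a R a).
Transitive: yes — every two-step R-path is closed by a direct edge.
Only reflexive fails.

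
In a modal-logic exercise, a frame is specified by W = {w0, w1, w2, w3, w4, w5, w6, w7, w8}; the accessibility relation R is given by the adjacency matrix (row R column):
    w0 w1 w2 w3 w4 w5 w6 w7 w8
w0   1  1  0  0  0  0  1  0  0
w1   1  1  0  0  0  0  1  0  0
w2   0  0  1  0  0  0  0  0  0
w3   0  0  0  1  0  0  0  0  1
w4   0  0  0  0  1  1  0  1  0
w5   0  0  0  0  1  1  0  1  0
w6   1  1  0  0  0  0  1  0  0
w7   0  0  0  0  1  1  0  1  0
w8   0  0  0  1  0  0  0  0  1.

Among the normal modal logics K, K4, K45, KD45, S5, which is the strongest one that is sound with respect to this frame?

S5

Transitive (axiom 4): yes — every two-step R-path is closed by a direct edge.
Euclidean (axiom 5): yes — any two successors of a common world are R-related.
Serial (axiom D): yes — every world has a successor (e.g. w0 R w0).
Reflexive (axiom T): yes — every world is R-related to itself.
So F validates K, K4, K45, KD45, S5. The strongest is S5.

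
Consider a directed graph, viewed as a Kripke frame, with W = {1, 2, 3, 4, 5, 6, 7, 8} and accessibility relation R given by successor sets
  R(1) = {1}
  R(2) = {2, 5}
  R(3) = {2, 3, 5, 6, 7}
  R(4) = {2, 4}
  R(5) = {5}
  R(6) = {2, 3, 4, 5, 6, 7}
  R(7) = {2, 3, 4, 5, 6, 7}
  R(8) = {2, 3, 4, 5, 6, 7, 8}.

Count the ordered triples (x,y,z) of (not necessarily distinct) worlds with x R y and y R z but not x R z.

Enumerating: (3,6,4), (3,7,4), (4,2,5).

3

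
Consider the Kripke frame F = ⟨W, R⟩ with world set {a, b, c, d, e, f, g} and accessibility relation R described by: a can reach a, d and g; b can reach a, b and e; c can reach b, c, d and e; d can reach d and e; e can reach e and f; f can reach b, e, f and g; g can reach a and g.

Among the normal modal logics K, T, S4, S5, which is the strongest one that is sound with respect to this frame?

T

Reflexive (axiom T): yes — every world is R-related to itself.
Transitive (axiom 4): no — a R d and d R e, but not a R e.
Euclidean (axiom 5): no — a R d and a R g, but not d R g.
So F validates K, T; S4 would additionally require R to be transitive. The strongest is T.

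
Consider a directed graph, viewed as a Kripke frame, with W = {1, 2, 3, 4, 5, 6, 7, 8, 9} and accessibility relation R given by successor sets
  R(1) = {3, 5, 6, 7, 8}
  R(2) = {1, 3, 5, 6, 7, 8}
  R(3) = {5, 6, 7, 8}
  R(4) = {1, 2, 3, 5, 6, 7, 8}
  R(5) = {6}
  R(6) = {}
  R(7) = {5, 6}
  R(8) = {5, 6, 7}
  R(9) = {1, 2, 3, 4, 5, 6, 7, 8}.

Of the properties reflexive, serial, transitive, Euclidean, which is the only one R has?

transitive

Reflexive: no — 1 is not related to itself.
Serial: no — 6 has no R-successor.
Transitive: yes — every two-step R-path is closed by a direct edge.
Euclidean: no — 1 R 5 and 1 R 3, but not 5 R 3.
Only transitive holds.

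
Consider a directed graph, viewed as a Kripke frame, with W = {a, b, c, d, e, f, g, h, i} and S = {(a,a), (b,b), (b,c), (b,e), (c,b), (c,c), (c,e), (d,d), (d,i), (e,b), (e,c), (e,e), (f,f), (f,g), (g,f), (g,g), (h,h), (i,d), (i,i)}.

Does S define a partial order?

Reflexive: yes — every world is S-related to itself.
Transitive: yes — every two-step S-path is closed by a direct edge.
Antisymmetric: no — b S c and c S b with b ≠ c.
So S is not a partial order.

No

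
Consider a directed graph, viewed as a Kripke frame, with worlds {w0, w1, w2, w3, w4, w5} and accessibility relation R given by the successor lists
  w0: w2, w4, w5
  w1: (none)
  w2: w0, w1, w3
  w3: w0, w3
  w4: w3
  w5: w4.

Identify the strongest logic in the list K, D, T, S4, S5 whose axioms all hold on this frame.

K

Serial (axiom D): no — w1 has no R-successor.
Reflexive (axiom T): no — w0 is not related to itself.
Transitive (axiom 4): no — w0 R w2 and w2 R w1, but not w0 R w1.
Euclidean (axiom 5): no — w0 R w2 and w0 R w4, but not w2 R w4.
So F validates K; D would additionally require R to be serial. The strongest is K.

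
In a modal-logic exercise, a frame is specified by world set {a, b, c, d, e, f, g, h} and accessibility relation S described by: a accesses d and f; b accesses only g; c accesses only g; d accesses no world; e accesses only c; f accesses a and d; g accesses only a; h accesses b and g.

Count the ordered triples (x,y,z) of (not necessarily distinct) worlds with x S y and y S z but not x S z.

Enumerating: (a,f,a), (b,g,a), (c,g,a), (e,c,g), (f,a,f), (g,a,d), (g,a,f), (h,g,a).

8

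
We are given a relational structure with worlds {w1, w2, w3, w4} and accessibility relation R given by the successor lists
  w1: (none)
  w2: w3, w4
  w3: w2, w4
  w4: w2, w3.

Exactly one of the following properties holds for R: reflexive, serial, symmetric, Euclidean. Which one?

Reflexive: no — w1 is not related to itself.
Serial: no — w1 has no R-successor.
Symmetric: yes — every pair in R has its reverse in R.
Euclidean: no — w2 R w3 and w2 R w3, but not w3 R w3.
Only symmetric holds.

symmetric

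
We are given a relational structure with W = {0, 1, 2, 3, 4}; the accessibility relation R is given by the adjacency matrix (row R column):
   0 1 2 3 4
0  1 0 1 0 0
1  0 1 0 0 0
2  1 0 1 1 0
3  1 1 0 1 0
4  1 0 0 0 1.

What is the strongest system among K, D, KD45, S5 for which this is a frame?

Serial (axiom D): yes — every world has a successor (e.g. 0 R 0).
Euclidean (axiom 5): no — 2 R 0 and 2 R 3, but not 0 R 3.
Transitive (axiom 4): no — 0 R 2 and 2 R 3, but not 0 R 3.
Reflexive (axiom T): yes — every world is R-related to itself.
So F validates K, D; KD45 would additionally require R to be Euclidean and transitive. The strongest is D.

D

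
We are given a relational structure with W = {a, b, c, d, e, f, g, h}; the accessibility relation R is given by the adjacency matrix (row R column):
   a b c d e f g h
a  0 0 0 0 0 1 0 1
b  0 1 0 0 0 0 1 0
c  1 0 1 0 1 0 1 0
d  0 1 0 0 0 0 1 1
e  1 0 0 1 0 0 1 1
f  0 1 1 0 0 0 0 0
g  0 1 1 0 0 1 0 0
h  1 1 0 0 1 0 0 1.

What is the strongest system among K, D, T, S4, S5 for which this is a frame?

D

Serial (axiom D): yes — every world has a successor (e.g. a R f).
Reflexive (axiom T): no — a is not related to itself.
Transitive (axiom 4): no — a R f and f R b, but not a R b.
Euclidean (axiom 5): no — a R f and a R h, but not f R h.
So F validates K, D; T would additionally require R to be reflexive. The strongest is D.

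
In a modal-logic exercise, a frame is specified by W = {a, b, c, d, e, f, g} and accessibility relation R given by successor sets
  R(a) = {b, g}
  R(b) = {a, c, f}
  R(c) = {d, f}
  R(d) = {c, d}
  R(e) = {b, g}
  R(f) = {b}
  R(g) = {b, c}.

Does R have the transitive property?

Transitive: no — a R b and b R c, but not a R c.

No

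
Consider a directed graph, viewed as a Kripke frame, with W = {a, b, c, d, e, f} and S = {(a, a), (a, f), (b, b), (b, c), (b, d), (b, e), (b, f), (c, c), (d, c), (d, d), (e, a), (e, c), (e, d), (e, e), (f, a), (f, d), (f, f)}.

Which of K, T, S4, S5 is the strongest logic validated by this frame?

T

Reflexive (axiom T): yes — every world is S-related to itself.
Transitive (axiom 4): no — a S f and f S d, but not a S d.
Euclidean (axiom 5): no — b S c and b S d, but not c S d.
So F validates K, T; S4 would additionally require S to be transitive. The strongest is T.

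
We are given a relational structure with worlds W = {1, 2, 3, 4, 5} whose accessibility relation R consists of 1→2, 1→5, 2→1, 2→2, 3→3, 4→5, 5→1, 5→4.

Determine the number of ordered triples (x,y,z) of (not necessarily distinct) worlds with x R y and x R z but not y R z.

Enumerating: (1,2,5), (1,5,2), (1,5,5), (2,1,1), (4,5,5), (5,1,1), (5,1,4), (5,4,1), (5,4,4).

9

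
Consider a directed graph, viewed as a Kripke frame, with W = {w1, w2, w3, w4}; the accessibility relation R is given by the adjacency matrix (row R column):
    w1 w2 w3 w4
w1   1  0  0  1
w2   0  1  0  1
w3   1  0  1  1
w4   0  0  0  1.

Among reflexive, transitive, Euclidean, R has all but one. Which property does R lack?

Euclidean

Reflexive: yes — every world is R-related to itself.
Transitive: yes — every two-step R-path is closed by a direct edge.
Euclidean: no — w3 R w4 and w3 R w1, but not w4 R w1.
Only Euclidean fails.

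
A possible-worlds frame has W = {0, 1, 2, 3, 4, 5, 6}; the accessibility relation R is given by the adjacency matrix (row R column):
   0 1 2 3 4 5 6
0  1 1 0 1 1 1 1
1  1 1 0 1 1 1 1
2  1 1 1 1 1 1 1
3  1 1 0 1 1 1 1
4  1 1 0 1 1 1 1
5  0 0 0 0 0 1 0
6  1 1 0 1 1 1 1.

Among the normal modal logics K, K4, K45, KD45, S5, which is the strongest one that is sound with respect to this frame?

K4

Transitive (axiom 4): yes — every two-step R-path is closed by a direct edge.
Euclidean (axiom 5): no — 0 R 5 and 0 R 1, but not 5 R 1.
Serial (axiom D): yes — every world has a successor (e.g. 0 R 0).
Reflexive (axiom T): yes — every world is R-related to itself.
So F validates K, K4; K45 would additionally require R to be Euclidean. The strongest is K4.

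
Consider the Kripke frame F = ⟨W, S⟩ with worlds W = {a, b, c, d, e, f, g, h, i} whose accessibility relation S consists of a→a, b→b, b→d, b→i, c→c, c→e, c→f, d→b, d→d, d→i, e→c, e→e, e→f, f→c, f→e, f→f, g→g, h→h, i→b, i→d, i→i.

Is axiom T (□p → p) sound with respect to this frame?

Yes

By correspondence theory, T is valid on a frame iff S is reflexive.
Reflexive: yes — every world is S-related to itself.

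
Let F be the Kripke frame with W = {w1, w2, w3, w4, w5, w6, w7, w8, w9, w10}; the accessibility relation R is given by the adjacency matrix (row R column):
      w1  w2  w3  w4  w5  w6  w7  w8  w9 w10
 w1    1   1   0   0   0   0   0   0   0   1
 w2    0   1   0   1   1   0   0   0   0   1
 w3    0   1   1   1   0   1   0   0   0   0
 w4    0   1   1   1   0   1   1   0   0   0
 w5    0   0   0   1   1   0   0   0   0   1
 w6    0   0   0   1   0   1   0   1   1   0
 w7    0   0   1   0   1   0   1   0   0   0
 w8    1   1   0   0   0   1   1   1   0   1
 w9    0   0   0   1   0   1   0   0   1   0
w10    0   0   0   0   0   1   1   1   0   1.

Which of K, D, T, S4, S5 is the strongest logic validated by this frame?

T

Serial (axiom D): yes — every world has a successor (e.g. w1 R w1).
Reflexive (axiom T): yes — every world is R-related to itself.
Transitive (axiom 4): no — w1 R w10 and w10 R w6, but not w1 R w6.
Euclidean (axiom 5): no — w1 R w10 and w1 R w2, but not w10 R w2.
So F validates K, D, T; S4 would additionally require R to be transitive. The strongest is T.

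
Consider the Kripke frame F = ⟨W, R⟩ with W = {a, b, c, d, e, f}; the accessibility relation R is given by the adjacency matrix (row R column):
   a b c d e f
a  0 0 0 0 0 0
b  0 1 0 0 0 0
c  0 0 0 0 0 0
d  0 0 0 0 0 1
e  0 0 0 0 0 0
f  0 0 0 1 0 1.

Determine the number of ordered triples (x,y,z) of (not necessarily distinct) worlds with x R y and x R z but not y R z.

Enumerating: (f,d,d).

1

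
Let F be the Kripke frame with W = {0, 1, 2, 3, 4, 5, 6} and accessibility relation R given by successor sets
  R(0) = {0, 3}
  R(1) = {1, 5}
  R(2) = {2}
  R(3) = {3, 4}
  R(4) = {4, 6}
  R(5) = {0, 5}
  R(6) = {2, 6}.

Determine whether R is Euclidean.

No

Euclidean: no — 0 R 3 and 0 R 0, but not 3 R 0.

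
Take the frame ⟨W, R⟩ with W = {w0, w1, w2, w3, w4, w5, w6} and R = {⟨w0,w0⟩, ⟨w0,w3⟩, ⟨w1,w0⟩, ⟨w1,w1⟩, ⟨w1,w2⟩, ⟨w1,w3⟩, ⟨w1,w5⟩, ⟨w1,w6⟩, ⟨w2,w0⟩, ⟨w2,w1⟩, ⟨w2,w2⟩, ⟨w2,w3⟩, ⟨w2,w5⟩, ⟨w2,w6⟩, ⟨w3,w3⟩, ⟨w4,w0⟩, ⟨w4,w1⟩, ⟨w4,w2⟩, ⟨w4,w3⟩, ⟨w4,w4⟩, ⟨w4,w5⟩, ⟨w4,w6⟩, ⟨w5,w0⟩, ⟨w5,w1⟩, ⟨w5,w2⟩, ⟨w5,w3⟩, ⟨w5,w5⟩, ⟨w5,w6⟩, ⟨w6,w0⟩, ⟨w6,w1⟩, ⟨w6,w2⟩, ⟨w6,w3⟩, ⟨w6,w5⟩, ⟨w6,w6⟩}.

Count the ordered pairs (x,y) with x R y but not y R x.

Enumerating: (w0,w3), (w1,w0), (w1,w3), (w2,w0), (w2,w3), (w4,w0), (w4,w1), (w4,w2), (w4,w3), (w4,w5), (w4,w6), (w5,w0), (w5,w3), (w6,w0), (w6,w3).

15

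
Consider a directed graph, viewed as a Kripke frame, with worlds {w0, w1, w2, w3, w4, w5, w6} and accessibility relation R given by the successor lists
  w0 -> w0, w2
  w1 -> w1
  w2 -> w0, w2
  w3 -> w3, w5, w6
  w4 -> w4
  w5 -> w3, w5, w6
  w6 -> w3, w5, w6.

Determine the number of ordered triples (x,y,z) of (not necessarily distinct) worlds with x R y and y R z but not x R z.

0

R is transitive; there are no such tuples.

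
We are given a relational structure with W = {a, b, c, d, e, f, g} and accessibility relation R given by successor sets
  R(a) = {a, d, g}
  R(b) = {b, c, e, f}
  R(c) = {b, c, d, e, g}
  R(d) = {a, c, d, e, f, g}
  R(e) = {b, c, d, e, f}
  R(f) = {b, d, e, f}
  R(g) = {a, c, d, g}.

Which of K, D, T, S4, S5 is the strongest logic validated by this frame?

Serial (axiom D): yes — every world has a successor (e.g. a R a).
Reflexive (axiom T): yes — every world is R-related to itself.
Transitive (axiom 4): no — a R d and d R c, but not a R c.
Euclidean (axiom 5): no — b R c and b R f, but not c R f.
So F validates K, D, T; S4 would additionally require R to be transitive. The strongest is T.

T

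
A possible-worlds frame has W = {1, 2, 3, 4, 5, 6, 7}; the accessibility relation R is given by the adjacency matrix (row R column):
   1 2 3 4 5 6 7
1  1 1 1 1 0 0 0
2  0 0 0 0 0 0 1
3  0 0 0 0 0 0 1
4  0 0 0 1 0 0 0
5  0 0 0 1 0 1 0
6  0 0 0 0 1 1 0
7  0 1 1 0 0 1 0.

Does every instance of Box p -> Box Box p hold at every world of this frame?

By correspondence theory, 4 is valid on a frame iff R is transitive.
Transitive: no — 1 R 2 and 2 R 7, but not 1 R 7.

No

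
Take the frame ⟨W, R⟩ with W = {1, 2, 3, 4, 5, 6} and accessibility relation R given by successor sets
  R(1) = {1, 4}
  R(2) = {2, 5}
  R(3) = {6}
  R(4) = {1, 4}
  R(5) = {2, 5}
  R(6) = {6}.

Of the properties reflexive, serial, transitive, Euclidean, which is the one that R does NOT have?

reflexive

Reflexive: no — 3 is not related to itself.
Serial: yes — every world has a successor (e.g. 1 R 1).
Transitive: yes — every two-step R-path is closed by a direct edge.
Euclidean: yes — any two successors of a common world are R-related.
Only reflexive fails.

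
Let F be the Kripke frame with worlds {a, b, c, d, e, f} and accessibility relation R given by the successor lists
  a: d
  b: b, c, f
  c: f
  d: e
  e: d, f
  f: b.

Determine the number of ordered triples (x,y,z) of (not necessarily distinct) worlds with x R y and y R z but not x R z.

Enumerating: (a,d,e), (c,f,b), (d,e,d), (d,e,f), (e,d,e), (e,f,b), (f,b,c), (f,b,f).

8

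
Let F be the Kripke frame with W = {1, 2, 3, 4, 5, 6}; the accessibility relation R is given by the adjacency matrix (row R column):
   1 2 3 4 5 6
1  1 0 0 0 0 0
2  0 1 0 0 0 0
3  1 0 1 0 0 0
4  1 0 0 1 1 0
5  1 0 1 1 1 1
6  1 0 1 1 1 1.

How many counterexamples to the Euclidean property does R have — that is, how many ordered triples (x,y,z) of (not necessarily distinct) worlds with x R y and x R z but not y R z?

Enumerating: (3,1,3), (4,1,4), (4,1,5), (5,1,3), (5,1,4), (5,1,5), (5,1,6), (5,3,4), (5,3,5), (5,3,6), (5,4,3), (5,4,6), … and 9 more.
Total: 21.

21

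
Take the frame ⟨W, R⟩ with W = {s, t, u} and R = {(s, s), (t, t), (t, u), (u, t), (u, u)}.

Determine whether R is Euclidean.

Yes

Euclidean: yes — any two successors of a common world are R-related.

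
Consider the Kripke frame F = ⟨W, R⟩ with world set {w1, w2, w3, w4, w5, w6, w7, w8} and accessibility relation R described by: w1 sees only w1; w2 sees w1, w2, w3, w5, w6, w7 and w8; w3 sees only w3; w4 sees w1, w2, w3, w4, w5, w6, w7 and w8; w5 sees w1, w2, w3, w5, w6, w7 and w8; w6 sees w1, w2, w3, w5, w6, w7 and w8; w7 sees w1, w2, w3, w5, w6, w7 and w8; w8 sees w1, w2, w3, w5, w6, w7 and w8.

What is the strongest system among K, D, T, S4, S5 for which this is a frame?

S4

Serial (axiom D): yes — every world has a successor (e.g. w1 R w1).
Reflexive (axiom T): yes — every world is R-related to itself.
Transitive (axiom 4): yes — every two-step R-path is closed by a direct edge.
Euclidean (axiom 5): no — w2 R w1 and w2 R w3, but not w1 R w3.
So F validates K, D, T, S4; S5 would additionally require R to be Euclidean. The strongest is S4.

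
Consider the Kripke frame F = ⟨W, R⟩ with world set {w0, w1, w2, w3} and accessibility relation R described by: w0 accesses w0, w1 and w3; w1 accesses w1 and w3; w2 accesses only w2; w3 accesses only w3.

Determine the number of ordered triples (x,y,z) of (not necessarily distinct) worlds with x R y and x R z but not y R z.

4

Enumerating: (w0,w1,w0), (w0,w3,w0), (w0,w3,w1), (w1,w3,w1).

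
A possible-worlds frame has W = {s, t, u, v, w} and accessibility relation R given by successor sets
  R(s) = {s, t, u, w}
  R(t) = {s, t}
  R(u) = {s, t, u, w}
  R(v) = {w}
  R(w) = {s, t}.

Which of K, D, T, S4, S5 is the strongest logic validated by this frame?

Serial (axiom D): yes — every world has a successor (e.g. s R s).
Reflexive (axiom T): no — v is not related to itself.
Transitive (axiom 4): no — t R s and s R u, but not t R u.
Euclidean (axiom 5): no — s R t and s R u, but not t R u.
So F validates K, D; T would additionally require R to be reflexive. The strongest is D.

D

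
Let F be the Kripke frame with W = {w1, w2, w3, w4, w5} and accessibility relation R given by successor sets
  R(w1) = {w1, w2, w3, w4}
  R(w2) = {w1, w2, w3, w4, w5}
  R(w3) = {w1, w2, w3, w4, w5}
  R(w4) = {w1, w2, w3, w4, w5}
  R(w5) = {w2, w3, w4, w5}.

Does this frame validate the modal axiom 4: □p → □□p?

Axiom 4 corresponds to the accessibility relation being transitive.
Transitive: no — w1 R w2 and w2 R w5, but not w1 R w5.

No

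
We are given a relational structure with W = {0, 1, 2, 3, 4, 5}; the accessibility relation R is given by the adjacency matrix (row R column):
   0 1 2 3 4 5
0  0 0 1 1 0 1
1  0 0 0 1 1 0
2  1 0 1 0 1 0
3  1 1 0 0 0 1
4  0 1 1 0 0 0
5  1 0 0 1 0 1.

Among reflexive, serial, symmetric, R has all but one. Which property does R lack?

Reflexive: no — 0 is not related to itself.
Serial: yes — every world has a successor (e.g. 0 R 2).
Symmetric: yes — every pair in R has its reverse in R.
Only reflexive fails.

reflexive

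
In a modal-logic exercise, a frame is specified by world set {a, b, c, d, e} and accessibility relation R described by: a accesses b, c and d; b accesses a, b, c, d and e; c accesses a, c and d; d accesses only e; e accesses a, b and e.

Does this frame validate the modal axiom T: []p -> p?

No

By correspondence theory, T is valid on a frame iff R is reflexive.
Reflexive: no — a is not related to itself.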